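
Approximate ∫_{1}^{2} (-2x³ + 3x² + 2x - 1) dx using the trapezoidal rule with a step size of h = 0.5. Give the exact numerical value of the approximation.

h = (2 − 1)/2 = 0.5.
Nodes x₀,…,x₂ = 1, 1.5, 2.
f(x) = -2x³ + 3x² + 2x - 1: f₀=2, f₁=2, f₂=-1.
(h/2)·[f₀ + 2f₁ + f₂] = 0.25·(5) = 1.25.

1.25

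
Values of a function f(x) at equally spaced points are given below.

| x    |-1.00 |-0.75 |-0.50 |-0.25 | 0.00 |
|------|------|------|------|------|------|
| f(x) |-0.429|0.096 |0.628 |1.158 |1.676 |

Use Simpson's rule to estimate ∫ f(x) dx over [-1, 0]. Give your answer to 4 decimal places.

h = 0.25, n = 4.
(h/3)·[y₀ + 4y₁ + 2y₂ + 4y₃ + y₄] = 0.083333·(7.519) = 0.6266.

0.6266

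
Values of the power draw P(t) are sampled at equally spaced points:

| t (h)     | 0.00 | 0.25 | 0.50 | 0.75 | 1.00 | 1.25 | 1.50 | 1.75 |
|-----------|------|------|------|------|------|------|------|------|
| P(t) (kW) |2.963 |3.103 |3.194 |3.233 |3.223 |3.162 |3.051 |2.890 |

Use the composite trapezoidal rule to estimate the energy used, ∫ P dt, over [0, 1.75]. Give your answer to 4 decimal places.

5.4731

h = 0.25, n = 7.
(h/2)·[y₀ + 2y₁ + 2y₂ + 2y₃ + 2y₄ + 2y₅ + 2y₆ + y₇] = 0.125·(43.785) = 5.4731.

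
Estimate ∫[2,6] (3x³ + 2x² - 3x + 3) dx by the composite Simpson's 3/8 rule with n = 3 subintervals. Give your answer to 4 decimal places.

h = (6 − 2)/3 = 1.333333.
Nodes x₀,…,x₃ = 2, 3.333333, 4.666667, 6.
f(x) = 3x³ + 2x² - 3x + 3: f₀=29, f₁=126.333333, f₂=337.444444, f₃=705.
(3h/8)·[f₀ + 3f₁ + 3f₂ + f₃] = 0.5·(2125.333333) = 1062.6667.

1062.6667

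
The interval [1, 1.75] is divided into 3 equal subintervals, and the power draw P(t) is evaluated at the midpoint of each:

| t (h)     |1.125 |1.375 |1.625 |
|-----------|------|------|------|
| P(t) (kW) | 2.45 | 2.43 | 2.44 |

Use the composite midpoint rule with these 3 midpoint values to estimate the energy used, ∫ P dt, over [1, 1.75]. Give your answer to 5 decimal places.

h = 0.25, n = 3.
h·[y(m₁) + y(m₂) + y(m₃)] = 0.25·(7.32) = 1.83000.

1.83000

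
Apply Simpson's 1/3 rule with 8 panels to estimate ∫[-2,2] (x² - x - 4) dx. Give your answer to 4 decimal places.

h = (2 − (-2))/8 = 0.5.
Nodes x₀,…,x₈ = -2, -1.5, -1, -0.5, 0, 0.5, 1, 1.5, 2.
f(x) = x² - x - 4: f₀=2, f₁=-0.25, f₂=-2, f₃=-3.25, f₄=-4, f₅=-4.25, f₆=-4, f₇=-3.25, f₈=-2.
(h/3)·[f₀ + 4f₁ + 2f₂ + 4f₃ + 2f₄ + 4f₅ + 2f₆ + 4f₇ + f₈] = 0.166667·(-64) = -10.6667.

-10.6667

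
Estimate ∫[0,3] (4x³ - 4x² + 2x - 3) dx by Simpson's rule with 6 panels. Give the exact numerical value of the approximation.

h = (3 − 0)/6 = 0.5.
Nodes x₀,…,x₆ = 0, 0.5, 1, 1.5, 2, 2.5, 3.
f(x) = 4x³ - 4x² + 2x - 3: f₀=-3, f₁=-2.5, f₂=-1, f₃=4.5, f₄=17, f₅=39.5, f₆=75.
(h/3)·[f₀ + 4f₁ + 2f₂ + 4f₃ + 2f₄ + 4f₅ + f₆] = 0.166667·(270) = 45.

45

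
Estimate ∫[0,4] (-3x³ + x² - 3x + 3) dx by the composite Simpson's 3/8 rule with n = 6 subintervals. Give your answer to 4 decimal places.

-182.6667

h = (4 − 0)/6 = 0.666667.
Nodes x₀,…,x₆ = 0, 0.666667, 1.333333, 2, 2.666667, 3.333333, 4.
f(x) = -3x³ + x² - 3x + 3: f₀=3, f₁=0.555556, f₂=-6.333333, f₃=-23, f₄=-54.777778, f₅=-107, f₆=-185.
(3h/8)·[f₀ + 3f₁ + 3f₂ + 2f₃ + 3f₄ + 3f₅ + f₆] = 0.25·(-730.666667) = -182.6667.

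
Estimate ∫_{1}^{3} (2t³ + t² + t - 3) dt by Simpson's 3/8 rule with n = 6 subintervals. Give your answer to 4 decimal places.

h = (3 − 1)/6 = 0.333333.
Nodes t₀,…,t₆ = 1, 1.333333, 1.666667, 2, 2.333333, 2.666667, 3.
f(t) = 2t³ + t² + t - 3: f₀=1, f₁=4.851852, f₂=10.703704, f₃=19, f₄=30.185185, f₅=44.703704, f₆=63.
(3h/8)·[f₀ + 3f₁ + 3f₂ + 2f₃ + 3f₄ + 3f₅ + f₆] = 0.125·(373.333333) = 46.6667.

46.6667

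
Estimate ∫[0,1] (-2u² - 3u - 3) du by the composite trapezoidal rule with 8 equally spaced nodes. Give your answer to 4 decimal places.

h = (1 − 0)/7 = 0.142857.
Nodes u₀,…,u₇ = 0, 0.142857, 0.285714, 0.428571, 0.571429, 0.714286, 0.857143, 1.
f(u) = -2u² - 3u - 3: f₀=-3, f₁=-3.469388, f₂=-4.020408, f₃=-4.653061, f₄=-5.367347, f₅=-6.163265, f₆=-7.040816, f₇=-8.
(h/2)·[f₀ + 2f₁ + 2f₂ + 2f₃ + 2f₄ + 2f₅ + 2f₆ + f₇] = 0.071429·(-72.428571) = -5.1735.

-5.1735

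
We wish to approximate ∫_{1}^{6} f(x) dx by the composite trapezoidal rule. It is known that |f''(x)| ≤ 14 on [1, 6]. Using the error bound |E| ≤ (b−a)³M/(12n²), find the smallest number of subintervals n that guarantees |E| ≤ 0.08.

Need 1750/(12n²) ≤ 0.08.
n² ≥ 1750/(12·0.08) = 1822.92 ⇒ n ≥ 42.6956, so the smallest n is 43.

43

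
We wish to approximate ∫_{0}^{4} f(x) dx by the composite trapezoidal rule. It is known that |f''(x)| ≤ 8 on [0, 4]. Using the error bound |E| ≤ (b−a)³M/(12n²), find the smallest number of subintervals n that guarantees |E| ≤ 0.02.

Need 512/(12n²) ≤ 0.02.
n² ≥ 512/(12·0.02) = 2133.33 ⇒ n ≥ 46.1880, so the smallest n is 47.

47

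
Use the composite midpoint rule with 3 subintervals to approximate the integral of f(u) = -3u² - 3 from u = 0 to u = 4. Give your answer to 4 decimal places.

h = (4 − 0)/3 = 1.333333.
Midpoints m₁,…,m₃ = 0.666667, 2, 3.333333.
f(m₁)=-4.333333, f(m₂)=-15, f(m₃)=-36.333333.
h·[f(m₁) + f(m₂) + f(m₃)] = 1.333333·(-55.666667) = -74.2222.

-74.2222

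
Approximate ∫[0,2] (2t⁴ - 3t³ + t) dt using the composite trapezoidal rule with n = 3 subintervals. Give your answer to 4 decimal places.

3.8107

h = (2 − 0)/3 = 0.666667.
Nodes t₀,…,t₃ = 0, 0.666667, 1.333333, 2.
f(t) = 2t⁴ - 3t³ + t: f₀=0, f₁=0.172840, f₂=0.543210, f₃=10.
(h/2)·[f₀ + 2f₁ + 2f₂ + f₃] = 0.333333·(11.432099) = 3.8107.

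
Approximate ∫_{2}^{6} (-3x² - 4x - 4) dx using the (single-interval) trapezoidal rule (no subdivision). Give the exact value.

T = (b−a)/2 · [f(2) + f(6)] = 2·[(-24) + (-136)] = -320.

-320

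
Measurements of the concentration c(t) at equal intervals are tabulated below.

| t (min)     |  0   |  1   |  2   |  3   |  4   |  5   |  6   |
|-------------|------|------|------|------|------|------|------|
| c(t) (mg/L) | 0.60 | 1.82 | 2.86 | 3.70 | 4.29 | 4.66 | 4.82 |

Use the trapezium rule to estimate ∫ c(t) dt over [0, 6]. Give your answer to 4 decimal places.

20.0400

h = 1, n = 6.
(h/2)·[y₀ + 2y₁ + 2y₂ + 2y₃ + 2y₄ + 2y₅ + y₆] = 0.5·(40.08) = 20.0400.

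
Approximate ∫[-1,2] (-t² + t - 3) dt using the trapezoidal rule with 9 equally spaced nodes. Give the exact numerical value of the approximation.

h = (2 − (-1))/8 = 0.375.
Nodes t₀,…,t₈ = -1, -0.625, -0.25, 0.125, 0.5, 0.875, 1.25, 1.625, 2.
f(t) = -t² + t - 3: f₀=-5, f₁=-4.015625, f₂=-3.3125, f₃=-2.890625, f₄=-2.75, f₅=-2.890625, f₆=-3.3125, f₇=-4.015625, f₈=-5.
(h/2)·[f₀ + 2f₁ + 2f₂ + 2f₃ + 2f₄ + 2f₅ + 2f₆ + 2f₇ + f₈] = 0.1875·(-56.375) = -10.5703125.

-10.5703125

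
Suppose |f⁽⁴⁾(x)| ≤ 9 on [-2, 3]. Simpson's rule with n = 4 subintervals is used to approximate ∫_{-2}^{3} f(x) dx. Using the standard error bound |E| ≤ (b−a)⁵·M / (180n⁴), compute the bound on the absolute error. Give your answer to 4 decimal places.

|E| ≤ (5)⁵·9 / (180·4⁴) = 28125/46080 = 0.6104.

0.6104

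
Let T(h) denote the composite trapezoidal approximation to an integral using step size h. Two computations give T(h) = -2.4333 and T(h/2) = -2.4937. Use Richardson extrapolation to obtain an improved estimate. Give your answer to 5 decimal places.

R = (4·T(h/2) − T(h)) / 3 = (4·(-2.4937) − (-2.4333))/3 = (-7.5415)/3 = -2.51383.

-2.51383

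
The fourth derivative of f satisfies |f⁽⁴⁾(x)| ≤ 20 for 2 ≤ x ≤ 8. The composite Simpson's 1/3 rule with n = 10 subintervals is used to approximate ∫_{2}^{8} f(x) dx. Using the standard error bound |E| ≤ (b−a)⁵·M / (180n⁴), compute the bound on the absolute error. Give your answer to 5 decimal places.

|E| ≤ (6)⁵·20 / (180·10⁴) = 155520/1800000 = 0.08640.

0.08640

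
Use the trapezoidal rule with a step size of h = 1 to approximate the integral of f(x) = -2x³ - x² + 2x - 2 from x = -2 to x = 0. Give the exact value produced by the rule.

-1

h = (0 − (-2))/2 = 1.
Nodes x₀,…,x₂ = -2, -1, 0.
f(x) = -2x³ - x² + 2x - 2: f₀=6, f₁=-3, f₂=-2.
(h/2)·[f₀ + 2f₁ + f₂] = 0.5·(-2) = -1.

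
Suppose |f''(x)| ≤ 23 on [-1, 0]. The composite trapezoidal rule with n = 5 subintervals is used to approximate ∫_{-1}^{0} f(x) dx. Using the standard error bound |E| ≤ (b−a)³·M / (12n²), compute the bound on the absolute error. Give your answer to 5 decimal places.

0.07667

|E| ≤ (1)³·23 / (12·5²) = 23/300 = 0.07667.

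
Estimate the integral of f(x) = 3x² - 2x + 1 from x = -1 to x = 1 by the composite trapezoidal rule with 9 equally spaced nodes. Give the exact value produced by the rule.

h = (1 − (-1))/8 = 0.25.
Nodes x₀,…,x₈ = -1, -0.75, -0.5, -0.25, 0, 0.25, 0.5, 0.75, 1.
f(x) = 3x² - 2x + 1: f₀=6, f₁=4.1875, f₂=2.75, f₃=1.6875, f₄=1, f₅=0.6875, f₆=0.75, f₇=1.1875, f₈=2.
(h/2)·[f₀ + 2f₁ + 2f₂ + 2f₃ + 2f₄ + 2f₅ + 2f₆ + 2f₇ + f₈] = 0.125·(32.5) = 4.0625.

4.0625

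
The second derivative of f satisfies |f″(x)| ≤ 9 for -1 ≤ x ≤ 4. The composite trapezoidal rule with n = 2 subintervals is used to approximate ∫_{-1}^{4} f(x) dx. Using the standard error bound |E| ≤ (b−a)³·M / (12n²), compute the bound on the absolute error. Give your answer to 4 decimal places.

23.4375

|E| ≤ (5)³·9 / (12·2²) = 1125/48 = 23.4375.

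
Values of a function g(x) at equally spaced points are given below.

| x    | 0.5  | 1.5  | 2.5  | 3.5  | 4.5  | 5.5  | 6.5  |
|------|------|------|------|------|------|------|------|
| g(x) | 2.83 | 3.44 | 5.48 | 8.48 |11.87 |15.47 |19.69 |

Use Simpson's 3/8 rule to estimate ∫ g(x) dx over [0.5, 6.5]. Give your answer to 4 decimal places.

h = 1, n = 6.
(3h/8)·[y₀ + 3y₁ + 3y₂ + 2y₃ + 3y₄ + 3y₅ + y₆] = 0.375·(148.26) = 55.5975.

55.5975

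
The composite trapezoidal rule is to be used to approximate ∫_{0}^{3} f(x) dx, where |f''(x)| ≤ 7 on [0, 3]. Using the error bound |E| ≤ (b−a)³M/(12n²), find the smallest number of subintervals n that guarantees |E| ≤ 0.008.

45

Need 189/(12n²) ≤ 0.008.
n² ≥ 189/(12·0.008) = 1968.75 ⇒ n ≥ 44.3706, so the smallest n is 45.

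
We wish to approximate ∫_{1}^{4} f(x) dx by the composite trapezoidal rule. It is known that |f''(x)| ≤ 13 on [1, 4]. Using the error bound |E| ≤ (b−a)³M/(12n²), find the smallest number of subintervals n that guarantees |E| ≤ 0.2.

13

Need 351/(12n²) ≤ 0.2.
n² ≥ 351/(12·0.2) = 146.25 ⇒ n ≥ 12.0934, so the smallest n is 13.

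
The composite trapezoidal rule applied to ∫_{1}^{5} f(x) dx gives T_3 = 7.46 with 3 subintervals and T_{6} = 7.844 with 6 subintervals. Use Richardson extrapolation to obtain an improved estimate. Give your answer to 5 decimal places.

7.97200

R = (4·T_{6} − T_3) / 3 = (4·7.844 − 7.46)/3 = (23.916)/3 = 7.97200.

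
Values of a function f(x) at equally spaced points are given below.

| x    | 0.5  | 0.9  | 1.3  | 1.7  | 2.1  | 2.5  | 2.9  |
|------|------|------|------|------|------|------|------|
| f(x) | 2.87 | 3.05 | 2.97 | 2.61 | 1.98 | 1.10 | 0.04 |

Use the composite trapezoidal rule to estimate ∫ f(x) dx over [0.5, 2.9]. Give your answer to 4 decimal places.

5.2660

h = 0.4, n = 6.
(h/2)·[y₀ + 2y₁ + 2y₂ + 2y₃ + 2y₄ + 2y₅ + y₆] = 0.2·(26.33) = 5.2660.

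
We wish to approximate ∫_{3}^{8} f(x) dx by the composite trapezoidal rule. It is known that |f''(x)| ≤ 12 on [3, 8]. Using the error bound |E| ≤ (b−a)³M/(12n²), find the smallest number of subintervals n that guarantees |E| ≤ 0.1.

Need 1500/(12n²) ≤ 0.1.
n² ≥ 1500/(12·0.1) = 1250 ⇒ n ≥ 35.3553, so the smallest n is 36.

36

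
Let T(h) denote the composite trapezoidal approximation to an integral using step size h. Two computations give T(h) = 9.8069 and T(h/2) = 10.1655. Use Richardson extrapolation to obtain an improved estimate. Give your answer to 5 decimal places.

R = (4·T(h/2) − T(h)) / 3 = (4·10.1655 − 9.8069)/3 = (30.8551)/3 = 10.28503.

10.28503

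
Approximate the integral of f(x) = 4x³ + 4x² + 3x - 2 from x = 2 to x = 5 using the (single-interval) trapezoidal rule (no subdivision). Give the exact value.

T = (b−a)/2 · [f(2) + f(5)] = 1.5·[52 + 613] = 997.5.

997.5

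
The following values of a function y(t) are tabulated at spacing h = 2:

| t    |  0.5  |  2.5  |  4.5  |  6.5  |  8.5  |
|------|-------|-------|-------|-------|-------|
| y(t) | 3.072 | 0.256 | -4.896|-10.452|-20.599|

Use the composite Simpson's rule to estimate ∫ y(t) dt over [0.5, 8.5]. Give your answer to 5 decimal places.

-45.40200

h = 2, n = 4.
(h/3)·[y₀ + 4y₁ + 2y₂ + 4y₃ + y₄] = 0.666667·(-68.103) = -45.40200.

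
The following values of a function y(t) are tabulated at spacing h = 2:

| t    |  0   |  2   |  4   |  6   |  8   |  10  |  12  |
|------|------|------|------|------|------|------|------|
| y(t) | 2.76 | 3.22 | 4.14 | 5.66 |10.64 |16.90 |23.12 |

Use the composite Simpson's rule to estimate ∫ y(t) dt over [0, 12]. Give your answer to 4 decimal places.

h = 2, n = 6.
(h/3)·[y₀ + 4y₁ + 2y₂ + 4y₃ + 2y₄ + 4y₅ + y₆] = 0.666667·(158.56) = 105.7067.

105.7067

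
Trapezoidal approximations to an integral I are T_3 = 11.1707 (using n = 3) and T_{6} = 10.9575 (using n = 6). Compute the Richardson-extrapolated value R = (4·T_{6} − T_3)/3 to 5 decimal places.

R = (4·T_{6} − T_3) / 3 = (4·10.9575 − 11.1707)/3 = (32.6593)/3 = 10.88643.

10.88643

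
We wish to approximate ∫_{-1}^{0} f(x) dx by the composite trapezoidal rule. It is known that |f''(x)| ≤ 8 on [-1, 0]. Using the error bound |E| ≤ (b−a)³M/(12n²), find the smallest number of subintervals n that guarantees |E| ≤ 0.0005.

37

Need 8/(12n²) ≤ 0.0005.
n² ≥ 8/(12·0.0005) = 1333.33 ⇒ n ≥ 36.5148, so the smallest n is 37.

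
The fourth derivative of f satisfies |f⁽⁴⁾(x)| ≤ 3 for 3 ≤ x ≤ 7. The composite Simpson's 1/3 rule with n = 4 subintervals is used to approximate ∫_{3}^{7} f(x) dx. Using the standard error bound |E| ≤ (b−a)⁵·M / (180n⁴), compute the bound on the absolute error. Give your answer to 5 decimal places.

|E| ≤ (4)⁵·3 / (180·4⁴) = 3072/46080 = 0.06667.

0.06667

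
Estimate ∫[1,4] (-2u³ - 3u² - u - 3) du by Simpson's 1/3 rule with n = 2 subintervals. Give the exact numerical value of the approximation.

-207

h = (4 − 1)/2 = 1.5.
Nodes u₀,…,u₂ = 1, 2.5, 4.
f(u) = -2u³ - 3u² - u - 3: f₀=-9, f₁=-55.5, f₂=-183.
(h/3)·[f₀ + 4f₁ + f₂] = 0.5·(-414) = -207.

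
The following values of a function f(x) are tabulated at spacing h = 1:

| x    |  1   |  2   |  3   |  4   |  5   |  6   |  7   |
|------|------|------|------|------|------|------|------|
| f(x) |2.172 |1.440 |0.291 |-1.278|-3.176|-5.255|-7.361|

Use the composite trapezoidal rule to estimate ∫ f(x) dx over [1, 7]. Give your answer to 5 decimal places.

h = 1, n = 6.
(h/2)·[y₀ + 2y₁ + 2y₂ + 2y₃ + 2y₄ + 2y₅ + y₆] = 0.5·(-21.145) = -10.57250.

-10.57250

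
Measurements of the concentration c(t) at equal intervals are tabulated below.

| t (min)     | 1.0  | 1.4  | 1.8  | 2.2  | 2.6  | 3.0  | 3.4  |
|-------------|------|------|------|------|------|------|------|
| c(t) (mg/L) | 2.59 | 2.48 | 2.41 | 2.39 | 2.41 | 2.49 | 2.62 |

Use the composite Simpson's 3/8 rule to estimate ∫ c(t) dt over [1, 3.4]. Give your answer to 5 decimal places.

h = 0.4, n = 6.
(3h/8)·[y₀ + 3y₁ + 3y₂ + 2y₃ + 3y₄ + 3y₅ + y₆] = 0.15·(39.36) = 5.90400.

5.90400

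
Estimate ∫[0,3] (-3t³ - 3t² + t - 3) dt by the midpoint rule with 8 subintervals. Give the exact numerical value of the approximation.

-91.669921875

h = (3 − 0)/8 = 0.375.
Midpoints m₁,…,m₈ = 0.1875, 0.5625, 0.9375, 1.3125, 1.6875, 2.0625, 2.4375, 2.8125.
f(m₁)=-2.937744140625, f(m₂)=-3.920654296875, f(m₃)=-7.171142578125, f(m₄)=-13.638427734375, f(m₅)=-24.271728515625, f(m₆)=-40.020263671875, f(m₇)=-61.833251953125, f(m₈)=-90.659912109375.
h·[f(m₁) + f(m₂) + f(m₃) + f(m₄) + f(m₅) + f(m₆) + f(m₇) + f(m₈)] = 0.375·(-244.453125) = -91.669921875.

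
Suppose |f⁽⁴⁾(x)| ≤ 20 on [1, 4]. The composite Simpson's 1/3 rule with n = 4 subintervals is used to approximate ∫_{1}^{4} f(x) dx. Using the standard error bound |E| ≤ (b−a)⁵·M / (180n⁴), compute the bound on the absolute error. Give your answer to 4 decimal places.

0.1055

|E| ≤ (3)⁵·20 / (180·4⁴) = 4860/46080 = 0.1055.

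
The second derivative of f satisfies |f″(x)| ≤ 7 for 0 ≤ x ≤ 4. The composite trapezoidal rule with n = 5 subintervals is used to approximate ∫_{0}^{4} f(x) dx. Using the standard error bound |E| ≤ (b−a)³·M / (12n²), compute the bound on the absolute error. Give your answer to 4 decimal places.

1.4933

|E| ≤ (4)³·7 / (12·5²) = 448/300 = 1.4933.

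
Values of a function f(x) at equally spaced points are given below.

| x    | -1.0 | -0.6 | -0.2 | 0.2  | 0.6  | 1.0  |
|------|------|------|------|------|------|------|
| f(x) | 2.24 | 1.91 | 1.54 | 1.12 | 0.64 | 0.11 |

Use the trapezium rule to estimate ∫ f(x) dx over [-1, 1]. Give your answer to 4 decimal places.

2.5540

h = 0.4, n = 5.
(h/2)·[y₀ + 2y₁ + 2y₂ + 2y₃ + 2y₄ + y₅] = 0.2·(12.77) = 2.5540.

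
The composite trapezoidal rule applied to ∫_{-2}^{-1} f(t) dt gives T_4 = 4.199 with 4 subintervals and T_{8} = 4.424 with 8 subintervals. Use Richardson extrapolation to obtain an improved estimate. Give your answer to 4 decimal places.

R = (4·T_{8} − T_4) / 3 = (4·4.424 − 4.199)/3 = (13.497)/3 = 4.4990.

4.4990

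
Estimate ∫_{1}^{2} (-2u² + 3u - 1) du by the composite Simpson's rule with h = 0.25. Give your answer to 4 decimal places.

h = (2 − 1)/4 = 0.25.
Nodes u₀,…,u₄ = 1, 1.25, 1.5, 1.75, 2.
f(u) = -2u² + 3u - 1: f₀=0, f₁=-0.375, f₂=-1, f₃=-1.875, f₄=-3.
(h/3)·[f₀ + 4f₁ + 2f₂ + 4f₃ + f₄] = 0.083333·(-14) = -1.1667.

-1.1667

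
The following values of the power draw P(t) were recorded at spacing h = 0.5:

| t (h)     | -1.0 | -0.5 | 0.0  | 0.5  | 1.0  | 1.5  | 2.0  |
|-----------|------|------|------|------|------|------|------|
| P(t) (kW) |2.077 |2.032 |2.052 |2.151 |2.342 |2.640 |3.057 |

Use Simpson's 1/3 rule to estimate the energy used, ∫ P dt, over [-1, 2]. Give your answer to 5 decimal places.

h = 0.5, n = 6.
(h/3)·[y₀ + 4y₁ + 2y₂ + 4y₃ + 2y₄ + 4y₅ + y₆] = 0.166667·(41.214) = 6.86900.

6.86900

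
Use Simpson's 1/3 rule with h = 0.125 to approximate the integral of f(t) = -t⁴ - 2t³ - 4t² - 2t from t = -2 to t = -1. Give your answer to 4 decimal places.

-5.0334

h = (-1 − (-2))/8 = 0.125.
Nodes t₀,…,t₈ = -2, -1.875, -1.75, -1.625, -1.5, -1.375, -1.25, -1.125, -1.
f(t) = -t⁴ - 2t³ - 4t² - 2t: f₀=-12, f₁=-9.488525390625, f₂=-7.41015625, f₃=-5.703369140625, f₄=-4.3125, f₅=-3.187744140625, f₆=-2.28515625, f₇=-1.566650390625, f₈=-1.
(h/3)·[f₀ + 4f₁ + 2f₂ + 4f₃ + 2f₄ + 4f₅ + 2f₆ + 4f₇ + f₈] = 0.041667·(-120.80078125) = -5.0334.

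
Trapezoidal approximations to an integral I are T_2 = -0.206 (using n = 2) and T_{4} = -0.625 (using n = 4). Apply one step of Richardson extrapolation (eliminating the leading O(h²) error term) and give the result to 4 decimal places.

R = (4·T_{4} − T_2) / 3 = (4·(-0.625) − (-0.206))/3 = (-2.294)/3 = -0.7647.

-0.7647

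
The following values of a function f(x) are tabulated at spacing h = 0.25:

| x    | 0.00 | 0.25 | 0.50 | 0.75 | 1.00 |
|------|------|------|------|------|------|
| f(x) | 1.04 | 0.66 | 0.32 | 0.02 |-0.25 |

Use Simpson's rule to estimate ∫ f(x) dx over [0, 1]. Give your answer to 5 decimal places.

h = 0.25, n = 4.
(h/3)·[y₀ + 4y₁ + 2y₂ + 4y₃ + y₄] = 0.083333·(4.15) = 0.34583.

0.34583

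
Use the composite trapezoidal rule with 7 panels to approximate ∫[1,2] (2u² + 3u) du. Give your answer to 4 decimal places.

9.1735

h = (2 − 1)/7 = 0.142857.
Nodes u₀,…,u₇ = 1, 1.142857, 1.285714, 1.428571, 1.571429, 1.714286, 1.857143, 2.
f(u) = 2u² + 3u: f₀=5, f₁=6.040816, f₂=7.163265, f₃=8.367347, f₄=9.653061, f₅=11.020408, f₆=12.469388, f₇=14.
(h/2)·[f₀ + 2f₁ + 2f₂ + 2f₃ + 2f₄ + 2f₅ + 2f₆ + f₇] = 0.071429·(128.428571) = 9.1735.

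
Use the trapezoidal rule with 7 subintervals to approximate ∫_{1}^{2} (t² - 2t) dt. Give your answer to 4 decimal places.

h = (2 − 1)/7 = 0.142857.
Nodes t₀,…,t₇ = 1, 1.142857, 1.285714, 1.428571, 1.571429, 1.714286, 1.857143, 2.
f(t) = t² - 2t: f₀=-1, f₁=-0.979592, f₂=-0.918367, f₃=-0.816327, f₄=-0.673469, f₅=-0.489796, f₆=-0.265306, f₇=0.
(h/2)·[f₀ + 2f₁ + 2f₂ + 2f₃ + 2f₄ + 2f₅ + 2f₆ + f₇] = 0.071429·(-9.285714) = -0.6633.

-0.6633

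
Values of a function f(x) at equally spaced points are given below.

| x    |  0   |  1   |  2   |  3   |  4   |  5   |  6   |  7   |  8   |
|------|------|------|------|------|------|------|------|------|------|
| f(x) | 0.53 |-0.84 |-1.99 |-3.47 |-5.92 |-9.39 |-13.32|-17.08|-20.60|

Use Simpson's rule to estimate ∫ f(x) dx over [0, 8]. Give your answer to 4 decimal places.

h = 1, n = 8.
(h/3)·[y₀ + 4y₁ + 2y₂ + 4y₃ + 2y₄ + 4y₅ + 2y₆ + 4y₇ + y₈] = 0.333333·(-185.65) = -61.8833.

-61.8833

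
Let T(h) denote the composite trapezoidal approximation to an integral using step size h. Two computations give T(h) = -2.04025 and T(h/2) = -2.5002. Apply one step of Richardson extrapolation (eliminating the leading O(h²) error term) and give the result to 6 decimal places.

R = (4·T(h/2) − T(h)) / 3 = (4·(-2.5002) − (-2.04025))/3 = (-7.96055)/3 = -2.653517.

-2.653517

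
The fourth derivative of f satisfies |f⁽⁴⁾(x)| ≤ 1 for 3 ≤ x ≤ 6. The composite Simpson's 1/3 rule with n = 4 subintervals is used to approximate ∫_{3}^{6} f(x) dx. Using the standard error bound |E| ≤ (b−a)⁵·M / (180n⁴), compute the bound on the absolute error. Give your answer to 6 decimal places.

|E| ≤ (3)⁵·1 / (180·4⁴) = 243/46080 = 0.005273.

0.005273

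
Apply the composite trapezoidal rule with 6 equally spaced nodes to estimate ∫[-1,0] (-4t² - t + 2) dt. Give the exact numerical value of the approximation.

1.14

h = (0 − (-1))/5 = 0.2.
Nodes t₀,…,t₅ = -1, -0.8, -0.6, -0.4, -0.2, 0.
f(t) = -4t² - t + 2: f₀=-1, f₁=0.24, f₂=1.16, f₃=1.76, f₄=2.04, f₅=2.
(h/2)·[f₀ + 2f₁ + 2f₂ + 2f₃ + 2f₄ + f₅] = 0.1·(11.4) = 1.14.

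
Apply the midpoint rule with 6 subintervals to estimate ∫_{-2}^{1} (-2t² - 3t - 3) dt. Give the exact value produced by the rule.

h = (1 − (-2))/6 = 0.5.
Midpoints m₁,…,m₆ = -1.75, -1.25, -0.75, -0.25, 0.25, 0.75.
f(m₁)=-3.875, f(m₂)=-2.375, f(m₃)=-1.875, f(m₄)=-2.375, f(m₅)=-3.875, f(m₆)=-6.375.
h·[f(m₁) + f(m₂) + f(m₃) + f(m₄) + f(m₅) + f(m₆)] = 0.5·(-20.75) = -10.375.

-10.375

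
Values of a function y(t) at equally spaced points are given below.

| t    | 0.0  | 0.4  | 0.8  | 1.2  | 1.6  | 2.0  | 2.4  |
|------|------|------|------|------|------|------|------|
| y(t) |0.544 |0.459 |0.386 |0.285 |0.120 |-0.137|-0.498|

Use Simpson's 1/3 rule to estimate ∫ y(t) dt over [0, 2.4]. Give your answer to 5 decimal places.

0.46480

h = 0.4, n = 6.
(h/3)·[y₀ + 4y₁ + 2y₂ + 4y₃ + 2y₄ + 4y₅ + y₆] = 0.133333·(3.486) = 0.46480.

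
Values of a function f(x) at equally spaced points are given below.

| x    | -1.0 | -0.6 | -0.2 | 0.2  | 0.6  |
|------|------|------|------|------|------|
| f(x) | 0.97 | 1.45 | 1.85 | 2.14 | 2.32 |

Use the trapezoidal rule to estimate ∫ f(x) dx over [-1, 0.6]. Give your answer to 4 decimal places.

2.8340

h = 0.4, n = 4.
(h/2)·[y₀ + 2y₁ + 2y₂ + 2y₃ + y₄] = 0.2·(14.17) = 2.8340.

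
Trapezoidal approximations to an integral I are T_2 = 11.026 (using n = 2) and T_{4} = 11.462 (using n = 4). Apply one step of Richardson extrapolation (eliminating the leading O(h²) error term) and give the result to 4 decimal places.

11.6073

R = (4·T_{4} − T_2) / 3 = (4·11.462 − 11.026)/3 = (34.822)/3 = 11.6073.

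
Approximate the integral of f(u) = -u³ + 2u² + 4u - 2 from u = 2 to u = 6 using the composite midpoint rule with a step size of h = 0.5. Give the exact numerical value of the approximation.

-124.5

h = (6 − 2)/8 = 0.5.
Midpoints m₁,…,m₈ = 2.25, 2.75, 3.25, 3.75, 4.25, 4.75, 5.25, 5.75.
f(m₁)=5.734375, f(m₂)=3.328125, f(m₃)=-2.203125, f(m₄)=-11.609375, f(m₅)=-25.640625, f(m₆)=-45.046875, f(m₇)=-70.578125, f(m₈)=-102.984375.
h·[f(m₁) + f(m₂) + f(m₃) + f(m₄) + f(m₅) + f(m₆) + f(m₇) + f(m₈)] = 0.5·(-249) = -124.5.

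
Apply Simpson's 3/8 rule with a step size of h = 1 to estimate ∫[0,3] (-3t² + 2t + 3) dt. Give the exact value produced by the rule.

h = (3 − 0)/3 = 1.
Nodes t₀,…,t₃ = 0, 1, 2, 3.
f(t) = -3t² + 2t + 3: f₀=3, f₁=2, f₂=-5, f₃=-18.
(3h/8)·[f₀ + 3f₁ + 3f₂ + f₃] = 0.375·(-24) = -9.

-9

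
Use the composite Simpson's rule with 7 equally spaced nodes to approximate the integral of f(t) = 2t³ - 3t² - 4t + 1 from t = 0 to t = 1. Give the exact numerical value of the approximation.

-1.5

h = (1 − 0)/6 = 0.166667.
Nodes t₀,…,t₆ = 0, 0.166667, 0.333333, 0.5, 0.666667, 0.833333, 1.
f(t) = 2t³ - 3t² - 4t + 1: f₀=1, f₁=0.259259, f₂=-0.592593, f₃=-1.5, f₄=-2.407407, f₅=-3.259259, f₆=-4.
(h/3)·[f₀ + 4f₁ + 2f₂ + 4f₃ + 2f₄ + 4f₅ + f₆] = 0.055556·(-27) = -1.5.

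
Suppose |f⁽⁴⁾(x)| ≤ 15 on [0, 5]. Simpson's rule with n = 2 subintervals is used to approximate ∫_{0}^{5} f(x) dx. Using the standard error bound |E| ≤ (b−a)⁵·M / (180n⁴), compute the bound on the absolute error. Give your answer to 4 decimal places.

16.2760

|E| ≤ (5)⁵·15 / (180·2⁴) = 46875/2880 = 16.2760.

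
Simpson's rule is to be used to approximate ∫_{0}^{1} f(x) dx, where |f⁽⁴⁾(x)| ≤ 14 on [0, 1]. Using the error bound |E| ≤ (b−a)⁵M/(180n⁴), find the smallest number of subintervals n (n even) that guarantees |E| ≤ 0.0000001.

30

Need 14/(180n⁴) ≤ 0.0000001.
n⁴ ≥ 14/(180·0.0000001) = 777778 ⇒ n ≥ 29.6971, so the smallest even n is 30. (n must be even for Simpson's rule.)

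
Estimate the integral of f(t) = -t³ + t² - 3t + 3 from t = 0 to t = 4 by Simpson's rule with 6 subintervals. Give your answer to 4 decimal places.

-54.6667

h = (4 − 0)/6 = 0.666667.
Nodes t₀,…,t₆ = 0, 0.666667, 1.333333, 2, 2.666667, 3.333333, 4.
f(t) = -t³ + t² - 3t + 3: f₀=3, f₁=1.148148, f₂=-1.592593, f₃=-7, f₄=-16.851852, f₅=-32.925926, f₆=-57.
(h/3)·[f₀ + 4f₁ + 2f₂ + 4f₃ + 2f₄ + 4f₅ + f₆] = 0.222222·(-246) = -54.6667.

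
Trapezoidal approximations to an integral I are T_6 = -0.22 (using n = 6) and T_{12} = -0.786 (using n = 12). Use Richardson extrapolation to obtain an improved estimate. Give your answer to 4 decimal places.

-0.9747

R = (4·T_{12} − T_6) / 3 = (4·(-0.786) − (-0.22))/3 = (-2.924)/3 = -0.9747.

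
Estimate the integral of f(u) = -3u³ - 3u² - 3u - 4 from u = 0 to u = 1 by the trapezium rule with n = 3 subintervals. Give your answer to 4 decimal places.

h = (1 − 0)/3 = 0.333333.
Nodes u₀,…,u₃ = 0, 0.333333, 0.666667, 1.
f(u) = -3u³ - 3u² - 3u - 4: f₀=-4, f₁=-5.444444, f₂=-8.222222, f₃=-13.
(h/2)·[f₀ + 2f₁ + 2f₂ + f₃] = 0.166667·(-44.333333) = -7.3889.

-7.3889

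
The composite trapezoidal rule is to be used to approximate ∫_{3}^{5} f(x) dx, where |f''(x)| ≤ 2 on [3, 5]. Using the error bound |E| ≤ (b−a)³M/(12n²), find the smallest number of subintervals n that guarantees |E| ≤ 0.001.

Need 16/(12n²) ≤ 0.001.
n² ≥ 16/(12·0.001) = 1333.33 ⇒ n ≥ 36.5148, so the smallest n is 37.

37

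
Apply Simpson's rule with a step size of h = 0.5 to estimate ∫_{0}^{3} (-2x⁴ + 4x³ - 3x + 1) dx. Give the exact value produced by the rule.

-26.75

h = (3 − 0)/6 = 0.5.
Nodes x₀,…,x₆ = 0, 0.5, 1, 1.5, 2, 2.5, 3.
f(x) = -2x⁴ + 4x³ - 3x + 1: f₀=1, f₁=-0.125, f₂=0, f₃=-0.125, f₄=-5, f₅=-22.125, f₆=-62.
(h/3)·[f₀ + 4f₁ + 2f₂ + 4f₃ + 2f₄ + 4f₅ + f₆] = 0.166667·(-160.5) = -26.75.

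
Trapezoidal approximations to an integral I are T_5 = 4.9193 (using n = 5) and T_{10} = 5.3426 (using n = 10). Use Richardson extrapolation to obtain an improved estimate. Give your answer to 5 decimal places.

R = (4·T_{10} − T_5) / 3 = (4·5.3426 − 4.9193)/3 = (16.4511)/3 = 5.48370.

5.48370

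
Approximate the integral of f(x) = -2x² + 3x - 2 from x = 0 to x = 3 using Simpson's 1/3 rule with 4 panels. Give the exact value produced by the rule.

h = (3 − 0)/4 = 0.75.
Nodes x₀,…,x₄ = 0, 0.75, 1.5, 2.25, 3.
f(x) = -2x² + 3x - 2: f₀=-2, f₁=-0.875, f₂=-2, f₃=-5.375, f₄=-11.
(h/3)·[f₀ + 4f₁ + 2f₂ + 4f₃ + f₄] = 0.25·(-42) = -10.5.

-10.5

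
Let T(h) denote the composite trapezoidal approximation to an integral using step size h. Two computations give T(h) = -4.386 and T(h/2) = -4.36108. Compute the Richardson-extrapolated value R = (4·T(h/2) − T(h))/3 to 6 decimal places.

R = (4·T(h/2) − T(h)) / 3 = (4·(-4.36108) − (-4.386))/3 = (-13.05832)/3 = -4.352773.

-4.352773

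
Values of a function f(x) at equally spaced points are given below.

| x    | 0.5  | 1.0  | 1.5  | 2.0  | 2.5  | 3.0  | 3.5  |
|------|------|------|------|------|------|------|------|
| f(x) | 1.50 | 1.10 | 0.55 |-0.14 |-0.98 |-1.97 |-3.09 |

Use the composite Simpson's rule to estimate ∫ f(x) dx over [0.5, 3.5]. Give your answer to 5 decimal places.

-1.08167

h = 0.5, n = 6.
(h/3)·[y₀ + 4y₁ + 2y₂ + 4y₃ + 2y₄ + 4y₅ + y₆] = 0.166667·(-6.49) = -1.08167.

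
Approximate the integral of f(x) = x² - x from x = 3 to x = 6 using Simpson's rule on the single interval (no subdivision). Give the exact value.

S = (b−a)/6 · [f(3) + 4f(4.5) + f(6)] = 0.5·[6 + 4·15.75 + 30] = 49.5.

49.5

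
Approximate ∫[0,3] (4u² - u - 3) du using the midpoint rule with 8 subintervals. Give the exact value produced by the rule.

22.359375

h = (3 − 0)/8 = 0.375.
Midpoints m₁,…,m₈ = 0.1875, 0.5625, 0.9375, 1.3125, 1.6875, 2.0625, 2.4375, 2.8125.
f(m₁)=-3.046875, f(m₂)=-2.296875, f(m₃)=-0.421875, f(m₄)=2.578125, f(m₅)=6.703125, f(m₆)=11.953125, f(m₇)=18.328125, f(m₈)=25.828125.
h·[f(m₁) + f(m₂) + f(m₃) + f(m₄) + f(m₅) + f(m₆) + f(m₇) + f(m₈)] = 0.375·(59.625) = 22.359375.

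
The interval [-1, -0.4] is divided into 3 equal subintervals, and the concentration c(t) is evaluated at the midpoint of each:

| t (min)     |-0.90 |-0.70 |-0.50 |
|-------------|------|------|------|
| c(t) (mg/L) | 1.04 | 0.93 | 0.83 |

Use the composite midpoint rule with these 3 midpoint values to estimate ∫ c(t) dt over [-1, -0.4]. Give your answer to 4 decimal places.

0.5600

h = 0.2, n = 3.
h·[y(m₁) + y(m₂) + y(m₃)] = 0.2·(2.80) = 0.5600.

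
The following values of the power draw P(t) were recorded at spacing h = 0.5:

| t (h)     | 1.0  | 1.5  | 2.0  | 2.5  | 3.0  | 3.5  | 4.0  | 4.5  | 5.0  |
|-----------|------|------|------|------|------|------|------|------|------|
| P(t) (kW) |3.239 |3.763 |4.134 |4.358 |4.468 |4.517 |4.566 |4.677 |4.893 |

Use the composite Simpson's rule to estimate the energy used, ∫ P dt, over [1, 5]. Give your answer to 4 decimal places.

h = 0.5, n = 8.
(h/3)·[y₀ + 4y₁ + 2y₂ + 4y₃ + 2y₄ + 4y₅ + 2y₆ + 4y₇ + y₈] = 0.166667·(103.728) = 17.2880.

17.2880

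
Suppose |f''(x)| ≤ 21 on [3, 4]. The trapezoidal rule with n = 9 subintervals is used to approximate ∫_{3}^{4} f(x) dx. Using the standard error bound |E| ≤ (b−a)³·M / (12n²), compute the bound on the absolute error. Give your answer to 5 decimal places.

0.02160

|E| ≤ (1)³·21 / (12·9²) = 21/972 = 0.02160.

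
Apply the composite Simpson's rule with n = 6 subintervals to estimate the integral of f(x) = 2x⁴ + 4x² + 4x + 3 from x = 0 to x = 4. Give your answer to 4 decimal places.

539.1440

h = (4 − 0)/6 = 0.666667.
Nodes x₀,…,x₆ = 0, 0.666667, 1.333333, 2, 2.666667, 3.333333, 4.
f(x) = 2x⁴ + 4x² + 4x + 3: f₀=3, f₁=7.839506, f₂=21.765432, f₃=59, f₄=143.246914, f₅=307.691358, f₆=595.
(h/3)·[f₀ + 4f₁ + 2f₂ + 4f₃ + 2f₄ + 4f₅ + f₆] = 0.222222·(2426.148148) = 539.1440.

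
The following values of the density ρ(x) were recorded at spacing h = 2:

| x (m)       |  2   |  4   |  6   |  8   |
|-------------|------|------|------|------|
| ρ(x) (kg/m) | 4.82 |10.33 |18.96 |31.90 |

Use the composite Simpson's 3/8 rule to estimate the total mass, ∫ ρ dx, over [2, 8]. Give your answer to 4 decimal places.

h = 2, n = 3.
(3h/8)·[y₀ + 3y₁ + 3y₂ + y₃] = 0.75·(124.59) = 93.4425.

93.4425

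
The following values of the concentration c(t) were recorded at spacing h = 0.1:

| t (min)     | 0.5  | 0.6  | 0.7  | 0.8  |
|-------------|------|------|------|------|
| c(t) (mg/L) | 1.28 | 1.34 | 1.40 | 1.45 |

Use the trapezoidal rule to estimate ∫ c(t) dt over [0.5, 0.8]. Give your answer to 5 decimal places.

0.41050

h = 0.1, n = 3.
(h/2)·[y₀ + 2y₁ + 2y₂ + y₃] = 0.05·(8.21) = 0.41050.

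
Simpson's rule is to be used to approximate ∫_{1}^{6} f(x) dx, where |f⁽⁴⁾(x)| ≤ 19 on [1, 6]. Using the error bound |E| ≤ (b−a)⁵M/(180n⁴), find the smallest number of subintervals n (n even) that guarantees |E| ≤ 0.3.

6

Need 59375/(180n⁴) ≤ 0.3.
n⁴ ≥ 59375/(180·0.3) = 1099.54 ⇒ n ≥ 5.7584, so the smallest even n is 6. (n must be even for Simpson's rule.)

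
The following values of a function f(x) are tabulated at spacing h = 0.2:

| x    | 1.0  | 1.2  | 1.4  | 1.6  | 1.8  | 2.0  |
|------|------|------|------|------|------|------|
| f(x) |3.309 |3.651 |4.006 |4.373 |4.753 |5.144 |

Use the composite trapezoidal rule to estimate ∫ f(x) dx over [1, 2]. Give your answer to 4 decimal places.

4.2019

h = 0.2, n = 5.
(h/2)·[y₀ + 2y₁ + 2y₂ + 2y₃ + 2y₄ + y₅] = 0.1·(42.019) = 4.2019.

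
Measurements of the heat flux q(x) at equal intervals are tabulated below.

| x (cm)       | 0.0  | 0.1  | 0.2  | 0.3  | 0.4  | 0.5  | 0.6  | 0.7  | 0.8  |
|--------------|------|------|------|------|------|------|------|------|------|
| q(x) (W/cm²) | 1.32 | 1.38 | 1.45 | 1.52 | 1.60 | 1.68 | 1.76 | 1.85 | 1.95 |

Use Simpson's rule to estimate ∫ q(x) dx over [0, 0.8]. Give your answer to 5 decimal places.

1.28700

h = 0.1, n = 8.
(h/3)·[y₀ + 4y₁ + 2y₂ + 4y₃ + 2y₄ + 4y₅ + 2y₆ + 4y₇ + y₈] = 0.033333·(38.61) = 1.28700.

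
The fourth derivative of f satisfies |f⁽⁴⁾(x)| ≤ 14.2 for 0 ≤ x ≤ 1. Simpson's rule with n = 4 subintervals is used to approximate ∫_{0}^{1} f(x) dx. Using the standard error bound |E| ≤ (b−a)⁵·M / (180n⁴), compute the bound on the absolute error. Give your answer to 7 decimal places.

|E| ≤ (1)⁵·14.2 / (180·4⁴) = 14.2/46080 = 0.0003082.

0.0003082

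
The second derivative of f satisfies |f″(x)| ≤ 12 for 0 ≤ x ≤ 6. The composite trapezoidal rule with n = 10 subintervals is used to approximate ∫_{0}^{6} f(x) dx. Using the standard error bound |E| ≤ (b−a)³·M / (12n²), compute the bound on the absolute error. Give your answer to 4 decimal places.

|E| ≤ (6)³·12 / (12·10²) = 2592/1200 = 2.1600.

2.1600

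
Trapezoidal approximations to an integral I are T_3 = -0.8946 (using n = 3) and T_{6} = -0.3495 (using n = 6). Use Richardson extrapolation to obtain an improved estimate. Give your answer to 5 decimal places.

R = (4·T_{6} − T_3) / 3 = (4·(-0.3495) − (-0.8946))/3 = (-0.5034)/3 = -0.16780.

-0.16780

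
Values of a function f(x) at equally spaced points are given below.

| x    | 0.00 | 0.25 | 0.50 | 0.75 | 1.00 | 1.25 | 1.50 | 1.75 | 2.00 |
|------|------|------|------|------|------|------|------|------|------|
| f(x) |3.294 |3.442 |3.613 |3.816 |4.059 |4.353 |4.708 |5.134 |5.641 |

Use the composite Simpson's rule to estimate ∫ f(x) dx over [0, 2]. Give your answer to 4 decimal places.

8.3896

h = 0.25, n = 8.
(h/3)·[y₀ + 4y₁ + 2y₂ + 4y₃ + 2y₄ + 4y₅ + 2y₆ + 4y₇ + y₈] = 0.083333·(100.675) = 8.3896.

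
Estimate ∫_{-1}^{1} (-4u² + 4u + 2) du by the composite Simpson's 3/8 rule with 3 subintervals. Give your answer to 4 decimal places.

h = (1 − (-1))/3 = 0.666667.
Nodes u₀,…,u₃ = -1, -0.333333, 0.333333, 1.
f(u) = -4u² + 4u + 2: f₀=-6, f₁=0.222222, f₂=2.888889, f₃=2.
(3h/8)·[f₀ + 3f₁ + 3f₂ + f₃] = 0.25·(5.333333) = 1.3333.

1.3333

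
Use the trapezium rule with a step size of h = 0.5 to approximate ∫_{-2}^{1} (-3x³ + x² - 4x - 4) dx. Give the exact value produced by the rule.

h = (1 − (-2))/6 = 0.5.
Nodes x₀,…,x₆ = -2, -1.5, -1, -0.5, 0, 0.5, 1.
f(x) = -3x³ + x² - 4x - 4: f₀=32, f₁=14.375, f₂=4, f₃=-1.375, f₄=-4, f₅=-6.125, f₆=-10.
(h/2)·[f₀ + 2f₁ + 2f₂ + 2f₃ + 2f₄ + 2f₅ + f₆] = 0.25·(35.75) = 8.9375.

8.9375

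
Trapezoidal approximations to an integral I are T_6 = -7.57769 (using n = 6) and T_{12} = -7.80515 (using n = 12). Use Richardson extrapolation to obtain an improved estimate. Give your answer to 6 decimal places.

-7.880970

R = (4·T_{12} − T_6) / 3 = (4·(-7.80515) − (-7.57769))/3 = (-23.64291)/3 = -7.880970.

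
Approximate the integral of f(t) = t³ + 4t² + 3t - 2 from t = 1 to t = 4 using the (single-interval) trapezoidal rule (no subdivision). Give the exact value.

T = (b−a)/2 · [f(1) + f(4)] = 1.5·[6 + 138] = 216.

216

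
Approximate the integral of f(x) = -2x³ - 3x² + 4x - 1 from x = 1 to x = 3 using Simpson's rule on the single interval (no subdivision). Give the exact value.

S = (b−a)/6 · [f(1) + 4f(2) + f(3)] = 0.333333·[(-2) + 4·(-21) + (-70)] = -52.

-52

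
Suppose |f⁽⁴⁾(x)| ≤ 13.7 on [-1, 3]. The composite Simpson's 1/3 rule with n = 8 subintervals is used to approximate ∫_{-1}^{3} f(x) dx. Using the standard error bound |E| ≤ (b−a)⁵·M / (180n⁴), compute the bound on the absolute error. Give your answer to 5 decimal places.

0.01903

|E| ≤ (4)⁵·13.7 / (180·8⁴) = 14028.8/737280 = 0.01903.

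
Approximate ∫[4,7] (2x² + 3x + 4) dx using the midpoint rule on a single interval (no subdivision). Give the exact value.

M = (b−a)·f(5.5) = 3·(81) = 243.

243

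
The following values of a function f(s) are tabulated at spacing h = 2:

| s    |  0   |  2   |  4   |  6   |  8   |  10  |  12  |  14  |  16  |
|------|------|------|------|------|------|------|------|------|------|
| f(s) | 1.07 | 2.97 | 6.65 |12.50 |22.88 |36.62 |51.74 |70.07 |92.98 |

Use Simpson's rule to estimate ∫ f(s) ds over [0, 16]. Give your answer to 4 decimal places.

h = 2, n = 8.
(h/3)·[y₀ + 4y₁ + 2y₂ + 4y₃ + 2y₄ + 4y₅ + 2y₆ + 4y₇ + y₈] = 0.666667·(745.23) = 496.8200.

496.8200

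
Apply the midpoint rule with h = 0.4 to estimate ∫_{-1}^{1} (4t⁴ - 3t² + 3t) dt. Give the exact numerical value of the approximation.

-0.52736

h = (1 − (-1))/5 = 0.4.
Midpoints m₁,…,m₅ = -0.8, -0.4, 0, 0.4, 0.8.
f(m₁)=-2.6816, f(m₂)=-1.5776, f(m₃)=0, f(m₄)=0.8224, f(m₅)=2.1184.
h·[f(m₁) + f(m₂) + f(m₃) + f(m₄) + f(m₅)] = 0.4·(-1.3184) = -0.52736.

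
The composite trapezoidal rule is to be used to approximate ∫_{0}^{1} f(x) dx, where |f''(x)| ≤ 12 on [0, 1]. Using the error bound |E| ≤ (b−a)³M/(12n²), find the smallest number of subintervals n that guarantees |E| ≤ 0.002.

23

Need 12/(12n²) ≤ 0.002.
n² ≥ 12/(12·0.002) = 500 ⇒ n ≥ 22.3607, so the smallest n is 23.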